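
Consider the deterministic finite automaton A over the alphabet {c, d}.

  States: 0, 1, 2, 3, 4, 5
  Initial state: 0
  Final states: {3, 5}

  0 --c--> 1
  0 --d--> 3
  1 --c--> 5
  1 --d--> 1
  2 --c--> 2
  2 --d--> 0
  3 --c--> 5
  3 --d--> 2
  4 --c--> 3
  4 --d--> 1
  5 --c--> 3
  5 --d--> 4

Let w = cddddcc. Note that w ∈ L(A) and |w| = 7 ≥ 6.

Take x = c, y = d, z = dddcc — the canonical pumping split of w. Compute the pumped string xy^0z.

cdddcc

xy⁰z = xz = c·dddcc = cdddcc.
Reading y = d takes A from 1 back to 1, so after x the machine is still in 1, and z then leads to the accepting state 3. Hence cdddcc ∈ L(A).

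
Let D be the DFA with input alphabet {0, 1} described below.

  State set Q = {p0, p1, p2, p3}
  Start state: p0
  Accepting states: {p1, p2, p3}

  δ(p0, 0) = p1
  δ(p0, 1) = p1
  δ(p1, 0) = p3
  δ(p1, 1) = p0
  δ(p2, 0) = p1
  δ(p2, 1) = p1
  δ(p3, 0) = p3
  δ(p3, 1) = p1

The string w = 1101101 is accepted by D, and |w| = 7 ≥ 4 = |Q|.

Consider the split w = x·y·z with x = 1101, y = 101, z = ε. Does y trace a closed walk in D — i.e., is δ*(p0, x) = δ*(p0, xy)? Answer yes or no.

no

State sequence: p0 -1-> p1 -1-> p0 -0-> p1 -1-> p0 -1-> p1 -0-> p3 -1-> p1

After x (step 4): p0. After xy (step 7): p1.
They differ (p0 ≠ p1), so y is not a cycle from the state after x; this split is not the one the pumping-lemma construction produces, and pumping y need not keep the string in L(D).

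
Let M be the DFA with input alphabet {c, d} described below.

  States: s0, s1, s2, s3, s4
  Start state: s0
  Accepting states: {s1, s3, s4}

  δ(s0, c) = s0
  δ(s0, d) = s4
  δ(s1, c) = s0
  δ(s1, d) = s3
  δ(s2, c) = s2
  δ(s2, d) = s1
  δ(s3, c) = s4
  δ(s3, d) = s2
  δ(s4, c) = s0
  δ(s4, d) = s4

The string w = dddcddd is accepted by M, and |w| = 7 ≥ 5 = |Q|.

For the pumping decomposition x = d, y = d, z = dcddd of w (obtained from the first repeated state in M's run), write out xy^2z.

xy^2z = d·d·d·dcddd = ddddcddd.
Reading y = d takes M from s4 back to s4, so after x·y·y the machine is still in s4, and z then leads to the accepting state s4. Hence ddddcddd ∈ L(M).

ddddcddd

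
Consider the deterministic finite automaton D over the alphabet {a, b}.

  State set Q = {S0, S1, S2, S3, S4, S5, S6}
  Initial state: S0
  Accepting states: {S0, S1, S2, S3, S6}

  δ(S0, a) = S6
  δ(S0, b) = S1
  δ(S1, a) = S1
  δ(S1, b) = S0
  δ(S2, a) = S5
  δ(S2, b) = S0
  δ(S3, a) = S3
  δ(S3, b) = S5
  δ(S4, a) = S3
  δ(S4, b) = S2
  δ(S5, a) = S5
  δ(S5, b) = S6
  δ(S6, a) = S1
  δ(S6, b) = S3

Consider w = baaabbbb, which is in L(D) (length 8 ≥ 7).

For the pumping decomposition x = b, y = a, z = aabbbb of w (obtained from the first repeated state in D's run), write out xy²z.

baaaabbbb

xy^2z = b·a·a·aabbbb = baaaabbbb.
Reading y = a takes D from S1 back to S1, so after x·y·y the machine is still in S1, and z then leads to the accepting state S1. Hence baaaabbbb ∈ L(D).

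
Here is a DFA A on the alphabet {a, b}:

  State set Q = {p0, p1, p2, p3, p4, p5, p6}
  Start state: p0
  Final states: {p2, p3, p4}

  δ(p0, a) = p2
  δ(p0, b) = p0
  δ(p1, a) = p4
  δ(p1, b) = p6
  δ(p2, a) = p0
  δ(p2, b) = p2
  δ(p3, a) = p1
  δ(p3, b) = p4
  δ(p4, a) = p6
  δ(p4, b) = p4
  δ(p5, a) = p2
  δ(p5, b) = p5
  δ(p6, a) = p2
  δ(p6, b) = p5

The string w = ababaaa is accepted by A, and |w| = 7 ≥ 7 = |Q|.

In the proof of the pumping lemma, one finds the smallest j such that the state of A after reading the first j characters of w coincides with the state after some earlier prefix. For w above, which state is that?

Run of A on w = a b a b a a a:
  step 0: p0  (start)
  step 1: p2  (read a: p0→p2)
  step 2: p2  (read b: p2→p2)   ← first repeat (p2 seen earlier)
  step 3: p0  (read a: p2→p0)
  step 4: p0  (read b: p0→p0)
  step 5: p2  (read a: p0→p2)
  step 6: p0  (read a: p2→p0)
  step 7: p2  (read a: p0→p2)

The earliest repeat is at step j = 2: A is in p2, which it already visited at step i = 1.
Pumping length from the standard proof: p = 7 (the number of states). The repeated state found above gives |xy| = j ≤ 7 and |y| = j − i ≥ 1.

p2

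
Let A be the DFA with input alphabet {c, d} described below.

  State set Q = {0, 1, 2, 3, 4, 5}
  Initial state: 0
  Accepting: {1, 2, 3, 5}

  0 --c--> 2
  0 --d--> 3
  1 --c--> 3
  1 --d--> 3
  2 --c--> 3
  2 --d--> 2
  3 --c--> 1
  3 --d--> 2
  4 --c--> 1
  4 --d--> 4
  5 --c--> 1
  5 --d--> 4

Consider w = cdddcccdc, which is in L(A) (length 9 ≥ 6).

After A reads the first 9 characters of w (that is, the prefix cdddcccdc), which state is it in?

3

Run of A on the first 9 characters of w = c d d d c c c d c:
  step 0: 0  (start)
  step 1: 2  (read c: 0→2)
  step 2: 2  (read d: 2→2)
  step 3: 2  (read d: 2→2)
  step 4: 2  (read d: 2→2)
  step 5: 3  (read c: 2→3)
  step 6: 1  (read c: 3→1)
  step 7: 3  (read c: 1→3)
  step 8: 2  (read d: 3→2)
  step 9: 3  (read c: 2→3)

After reading 9 characters, A is in state 3.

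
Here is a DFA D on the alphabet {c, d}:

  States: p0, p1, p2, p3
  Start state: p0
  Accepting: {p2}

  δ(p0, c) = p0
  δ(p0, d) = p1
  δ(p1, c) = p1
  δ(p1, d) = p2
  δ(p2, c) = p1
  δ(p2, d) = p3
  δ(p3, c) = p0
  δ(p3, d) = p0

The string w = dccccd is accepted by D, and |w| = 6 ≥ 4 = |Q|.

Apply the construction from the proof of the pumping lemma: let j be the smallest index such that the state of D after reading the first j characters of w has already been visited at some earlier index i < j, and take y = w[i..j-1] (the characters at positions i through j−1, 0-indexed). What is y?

Run of D on w = d c c c c d:
  step 0: p0  (start)
  step 1: p1  (read d: p0→p1)
  step 2: p1  (read c: p1→p1)   ← first repeat (p1 seen earlier)
  step 3: p1  (read c: p1→p1)
  step 4: p1  (read c: p1→p1)
  step 5: p1  (read c: p1→p1)
  step 6: p2  (read d: p1→p2)

So i = 1, j = 2, giving x = w[0:1] = d, y = w[1:2] = c, z = w[2:6] = cccd.
Check: |xy| = 2 ≤ 4 and |y| = 1 ≥ 1. Reading y takes D from p1 back to p1, so every xyⁱz is accepted.
Since D has 4 states, any run of length ≥ 4 visits 4+1 states, so by pigeonhole some state repeats within the first 4 steps — that repeat gives the pumpable loop.

c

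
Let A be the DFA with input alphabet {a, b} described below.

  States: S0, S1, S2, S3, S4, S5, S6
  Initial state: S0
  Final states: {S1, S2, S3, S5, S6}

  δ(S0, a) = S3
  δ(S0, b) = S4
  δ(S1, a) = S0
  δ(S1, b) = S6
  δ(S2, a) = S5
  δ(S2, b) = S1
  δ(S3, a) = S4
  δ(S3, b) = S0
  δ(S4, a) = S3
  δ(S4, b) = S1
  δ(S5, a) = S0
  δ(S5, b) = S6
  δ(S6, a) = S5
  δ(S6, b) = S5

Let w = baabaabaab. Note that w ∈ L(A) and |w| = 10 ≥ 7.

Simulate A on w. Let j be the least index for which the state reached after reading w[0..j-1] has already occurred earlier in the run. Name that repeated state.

Run of A on w = b a a b a a b a a b:
  step 0: S0  (start)
  step 1: S4  (read b: S0→S4)
  step 2: S3  (read a: S4→S3)
  step 3: S4  (read a: S3→S4)   ← first repeat (S4 seen earlier)
  step 4: S1  (read b: S4→S1)
  step 5: S0  (read a: S1→S0)
  step 6: S3  (read a: S0→S3)
  step 7: S0  (read b: S3→S0)
  step 8: S3  (read a: S0→S3)
  step 9: S4  (read a: S3→S4)
  step 10: S1  (read b: S4→S1)

The earliest repeat is at step j = 3: A is in S4, which it already visited at step i = 1.
The DFA has 7 states, so the proof of the pumping lemma guarantees a repeated state among the first 7+1 visited; the segment between the two visits is the pumpable y.

S4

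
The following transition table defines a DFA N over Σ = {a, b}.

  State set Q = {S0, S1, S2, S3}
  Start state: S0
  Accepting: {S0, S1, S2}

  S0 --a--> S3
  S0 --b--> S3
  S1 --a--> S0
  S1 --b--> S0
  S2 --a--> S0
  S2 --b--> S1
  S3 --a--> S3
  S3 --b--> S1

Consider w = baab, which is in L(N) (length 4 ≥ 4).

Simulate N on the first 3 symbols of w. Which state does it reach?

Run of N on the first 3 characters of w = b a a:
  step 0: S0  (start)
  step 1: S3  (read b: S0→S3)
  step 2: S3  (read a: S3→S3)
  step 3: S3  (read a: S3→S3)

After reading 3 characters, N is in state S3.

S3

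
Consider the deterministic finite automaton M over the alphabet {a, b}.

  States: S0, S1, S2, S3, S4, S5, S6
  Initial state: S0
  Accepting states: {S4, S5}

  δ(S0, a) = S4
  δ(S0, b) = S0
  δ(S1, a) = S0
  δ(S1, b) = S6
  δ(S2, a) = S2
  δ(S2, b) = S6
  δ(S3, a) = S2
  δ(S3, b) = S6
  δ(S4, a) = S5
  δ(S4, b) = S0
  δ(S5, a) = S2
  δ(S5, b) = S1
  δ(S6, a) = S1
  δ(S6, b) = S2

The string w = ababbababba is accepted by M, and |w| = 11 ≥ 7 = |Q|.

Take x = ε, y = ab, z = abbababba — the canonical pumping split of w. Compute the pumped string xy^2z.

abababbababba

xy^2z = ε·ab·ab·abbababba = abababbababba.
Reading y = ab takes M from S0 back to S0, so after x·y·y the machine is still in S0, and z then leads to the accepting state S4. Hence abababbababba ∈ L(M).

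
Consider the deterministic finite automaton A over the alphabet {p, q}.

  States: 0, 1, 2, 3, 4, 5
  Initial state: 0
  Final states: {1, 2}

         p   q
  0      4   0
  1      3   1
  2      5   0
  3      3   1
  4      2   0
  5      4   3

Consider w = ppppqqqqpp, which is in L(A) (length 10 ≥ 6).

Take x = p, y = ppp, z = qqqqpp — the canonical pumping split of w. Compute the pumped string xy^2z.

pppppppqqqqpp

xy^2z = p·ppp·ppp·qqqqpp = pppppppqqqqpp.
Reading y = ppp takes A from 4 back to 4, so after x·y·y the machine is still in 4, and z then leads to the accepting state 2. Hence pppppppqqqqpp ∈ L(A).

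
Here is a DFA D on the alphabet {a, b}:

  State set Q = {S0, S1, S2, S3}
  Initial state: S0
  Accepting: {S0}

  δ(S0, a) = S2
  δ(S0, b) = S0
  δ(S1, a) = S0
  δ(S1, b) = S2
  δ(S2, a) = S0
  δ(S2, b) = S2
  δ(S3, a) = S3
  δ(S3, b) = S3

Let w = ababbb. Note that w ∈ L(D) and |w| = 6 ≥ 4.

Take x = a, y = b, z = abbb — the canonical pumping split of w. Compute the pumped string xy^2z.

abbabbb

xy^2z = a·b·b·abbb = abbabbb.
Reading y = b takes D from S2 back to S2, so after x·y·y the machine is still in S2, and z then leads to the accepting state S0. Hence abbabbb ∈ L(D).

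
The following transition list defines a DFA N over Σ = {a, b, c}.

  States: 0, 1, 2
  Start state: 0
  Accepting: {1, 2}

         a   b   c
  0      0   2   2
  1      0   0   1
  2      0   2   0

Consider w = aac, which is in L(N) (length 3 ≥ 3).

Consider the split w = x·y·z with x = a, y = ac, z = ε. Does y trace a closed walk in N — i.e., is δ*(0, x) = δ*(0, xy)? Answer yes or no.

no

State sequence: 0 -a-> 0 -a-> 0 -c-> 2

After x (step 1): 0. After xy (step 3): 2.
They differ (0 ≠ 2), so y is not a cycle from the state after x; this split is not the one the pumping-lemma construction produces, and pumping y need not keep the string in L(N).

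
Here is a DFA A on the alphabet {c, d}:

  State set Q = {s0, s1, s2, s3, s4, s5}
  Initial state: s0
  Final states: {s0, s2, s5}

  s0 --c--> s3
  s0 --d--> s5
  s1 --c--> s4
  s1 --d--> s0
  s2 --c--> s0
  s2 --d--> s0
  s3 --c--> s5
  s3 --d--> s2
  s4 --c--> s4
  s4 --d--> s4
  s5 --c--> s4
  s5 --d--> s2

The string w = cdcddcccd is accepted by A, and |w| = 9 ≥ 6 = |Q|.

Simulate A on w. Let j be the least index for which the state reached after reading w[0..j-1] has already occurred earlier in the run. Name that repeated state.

s0

State sequence: s0 -c-> s3 -d-> s2 -c-> s0 -d-> s5 -d-> s2 -c-> s0 -c-> s3 -c-> s5 -d-> s2
First repeat at step 3: s0 was already visited.

The earliest repeat is at step j = 3: A is in s0, which it already visited at step i = 0.
Pumping length from the standard proof: p = 6 (the number of states). The repeated state found above gives |xy| = j ≤ 6 and |y| = j − i ≥ 1.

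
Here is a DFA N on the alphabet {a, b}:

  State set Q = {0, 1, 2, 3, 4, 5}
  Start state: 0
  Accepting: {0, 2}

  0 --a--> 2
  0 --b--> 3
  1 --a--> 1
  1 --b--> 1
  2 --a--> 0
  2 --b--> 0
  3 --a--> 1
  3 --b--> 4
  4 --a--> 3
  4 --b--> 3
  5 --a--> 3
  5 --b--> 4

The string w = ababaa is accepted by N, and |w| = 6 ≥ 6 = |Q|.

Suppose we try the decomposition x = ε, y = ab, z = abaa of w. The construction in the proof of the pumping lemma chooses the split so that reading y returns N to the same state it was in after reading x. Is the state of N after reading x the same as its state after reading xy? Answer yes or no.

State sequence: 0 -a-> 2 -b-> 0

After x (step 0): 0. After xy (step 2): 0.
They match, so y = ab drives N around a cycle from 0 back to itself; pumping y any number of times keeps N in 0 before reading z, and xyⁱz ∈ L(N) for every i ≥ 0.

yes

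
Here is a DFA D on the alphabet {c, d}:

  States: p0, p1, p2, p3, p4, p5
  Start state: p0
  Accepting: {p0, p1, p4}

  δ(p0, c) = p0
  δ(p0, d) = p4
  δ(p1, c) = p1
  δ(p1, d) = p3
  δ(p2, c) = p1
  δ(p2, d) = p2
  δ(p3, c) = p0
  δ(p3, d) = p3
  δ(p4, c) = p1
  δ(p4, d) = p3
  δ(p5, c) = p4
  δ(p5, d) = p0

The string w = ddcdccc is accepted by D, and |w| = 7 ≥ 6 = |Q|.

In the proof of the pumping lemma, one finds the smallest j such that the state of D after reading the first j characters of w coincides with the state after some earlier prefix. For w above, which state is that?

State sequence: p0 -d-> p4 -d-> p3 -c-> p0 -d-> p4 -c-> p1 -c-> p1 -c-> p1
First repeat at step 3: p0 was already visited.

The earliest repeat is at step j = 3: D is in p0, which it already visited at step i = 0.
Pumping length from the standard proof: p = 6 (the number of states). The repeated state found above gives |xy| = j ≤ 6 and |y| = j − i ≥ 1.

p0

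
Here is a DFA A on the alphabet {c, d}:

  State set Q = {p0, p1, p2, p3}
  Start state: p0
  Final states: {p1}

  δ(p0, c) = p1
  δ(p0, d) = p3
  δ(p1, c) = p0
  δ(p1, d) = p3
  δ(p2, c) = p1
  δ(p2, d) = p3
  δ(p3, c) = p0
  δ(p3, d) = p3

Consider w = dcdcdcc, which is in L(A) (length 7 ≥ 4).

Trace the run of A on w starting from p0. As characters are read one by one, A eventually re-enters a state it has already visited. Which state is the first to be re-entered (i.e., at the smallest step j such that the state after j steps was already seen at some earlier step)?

Run of A on w = d c d c d c c:
  step 0: p0  (start)
  step 1: p3  (read d: p0→p3)
  step 2: p0  (read c: p3→p0)   ← first repeat (p0 seen earlier)
  step 3: p3  (read d: p0→p3)
  step 4: p0  (read c: p3→p0)
  step 5: p3  (read d: p0→p3)
  step 6: p0  (read c: p3→p0)
  step 7: p1  (read c: p0→p1)

The earliest repeat is at step j = 2: A is in p0, which it already visited at step i = 0.
Pumping length from the standard proof: p = 4 (the number of states). The repeated state found above gives |xy| = j ≤ 4 and |y| = j − i ≥ 1.

p0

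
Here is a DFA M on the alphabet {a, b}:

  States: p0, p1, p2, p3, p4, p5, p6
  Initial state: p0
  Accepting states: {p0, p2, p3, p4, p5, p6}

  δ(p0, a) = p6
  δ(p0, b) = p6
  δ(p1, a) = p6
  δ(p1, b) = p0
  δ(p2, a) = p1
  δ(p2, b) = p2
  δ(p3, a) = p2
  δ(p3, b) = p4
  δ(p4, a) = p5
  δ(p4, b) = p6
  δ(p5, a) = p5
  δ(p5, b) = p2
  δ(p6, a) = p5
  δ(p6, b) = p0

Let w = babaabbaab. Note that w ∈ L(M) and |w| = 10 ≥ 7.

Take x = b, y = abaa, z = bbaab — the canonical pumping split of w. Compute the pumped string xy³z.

babaaabaaabaabbaab

xy^3z = b·abaa·abaa·abaa·bbaab = babaaabaaabaabbaab.
Reading y = abaa takes M from p6 back to p6, so after x·y·y·y the machine is still in p6, and z then leads to the accepting state p2. Hence babaaabaaabaabbaab ∈ L(M).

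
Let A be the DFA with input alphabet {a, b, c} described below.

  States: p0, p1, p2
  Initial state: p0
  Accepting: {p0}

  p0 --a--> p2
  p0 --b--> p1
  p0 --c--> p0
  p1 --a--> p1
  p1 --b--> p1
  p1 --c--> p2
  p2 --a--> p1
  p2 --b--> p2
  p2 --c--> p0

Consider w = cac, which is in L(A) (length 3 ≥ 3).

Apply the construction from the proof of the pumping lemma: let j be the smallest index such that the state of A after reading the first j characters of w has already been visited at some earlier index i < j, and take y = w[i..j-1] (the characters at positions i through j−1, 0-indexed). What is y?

Run of A on w = c a c:
  step 0: p0  (start)
  step 1: p0  (read c: p0→p0)   ← first repeat (p0 seen earlier)
  step 2: p2  (read a: p0→p2)
  step 3: p0  (read c: p2→p0)

So i = 0, j = 1, giving x = w[0:0] = ε, y = w[0:1] = c, z = w[1:3] = ac.
Check: |xy| = 1 ≤ 3 and |y| = 1 ≥ 1. Reading y takes A from p0 back to p0, so every xyⁱz is accepted.
Since A has 3 states, any run of length ≥ 3 visits 3+1 states, so by pigeonhole some state repeats within the first 3 steps — that repeat gives the pumpable loop.

c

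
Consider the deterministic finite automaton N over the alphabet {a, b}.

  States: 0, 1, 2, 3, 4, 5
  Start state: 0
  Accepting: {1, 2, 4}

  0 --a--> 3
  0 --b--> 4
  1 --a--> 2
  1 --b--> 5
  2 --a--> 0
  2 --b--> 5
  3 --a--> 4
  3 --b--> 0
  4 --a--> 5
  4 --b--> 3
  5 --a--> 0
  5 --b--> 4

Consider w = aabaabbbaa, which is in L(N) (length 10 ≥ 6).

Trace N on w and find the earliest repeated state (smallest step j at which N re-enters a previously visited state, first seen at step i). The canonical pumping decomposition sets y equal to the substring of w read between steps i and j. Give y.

Run of N on w = a a b a a b b b a a:
  step 0: 0  (start)
  step 1: 3  (read a: 0→3)
  step 2: 4  (read a: 3→4)
  step 3: 3  (read b: 4→3)   ← first repeat (3 seen earlier)
  step 4: 4  (read a: 3→4)
  step 5: 5  (read a: 4→5)
  step 6: 4  (read b: 5→4)
  step 7: 3  (read b: 4→3)
  step 8: 0  (read b: 3→0)
  step 9: 3  (read a: 0→3)
  step 10: 4  (read a: 3→4)

So i = 1, j = 3, giving x = w[0:1] = a, y = w[1:3] = ab, z = w[3:10] = aabbbaa.
Check: |xy| = 3 ≤ 6 and |y| = 2 ≥ 1. Reading y takes N from 3 back to 3, so every xyⁱz is accepted.

ab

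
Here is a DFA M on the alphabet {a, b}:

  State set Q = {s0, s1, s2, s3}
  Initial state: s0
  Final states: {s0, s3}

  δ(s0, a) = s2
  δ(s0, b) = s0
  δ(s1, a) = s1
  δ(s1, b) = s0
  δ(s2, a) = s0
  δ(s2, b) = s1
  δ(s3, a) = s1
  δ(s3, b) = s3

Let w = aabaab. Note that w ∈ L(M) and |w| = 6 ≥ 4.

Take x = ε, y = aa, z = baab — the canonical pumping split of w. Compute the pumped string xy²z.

xy^2z = ε·aa·aa·baab = aaaabaab.
Reading y = aa takes M from s0 back to s0, so after x·y·y the machine is still in s0, and z then leads to the accepting state s0. Hence aaaabaab ∈ L(M).

aaaabaab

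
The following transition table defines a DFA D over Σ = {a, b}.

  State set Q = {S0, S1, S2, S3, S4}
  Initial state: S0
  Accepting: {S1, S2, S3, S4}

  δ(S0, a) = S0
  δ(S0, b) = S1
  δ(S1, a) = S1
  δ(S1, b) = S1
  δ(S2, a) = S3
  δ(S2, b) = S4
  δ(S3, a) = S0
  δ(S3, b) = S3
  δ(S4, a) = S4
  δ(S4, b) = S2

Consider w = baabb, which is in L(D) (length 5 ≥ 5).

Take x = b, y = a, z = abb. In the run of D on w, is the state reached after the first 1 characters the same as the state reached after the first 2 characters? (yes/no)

State sequence: S0 -b-> S1 -a-> S1

After x (step 1): S1. After xy (step 2): S1.
They match, so y = a drives D around a cycle from S1 back to itself; pumping y any number of times keeps D in S1 before reading z, and xyⁱz ∈ L(D) for every i ≥ 0.

yes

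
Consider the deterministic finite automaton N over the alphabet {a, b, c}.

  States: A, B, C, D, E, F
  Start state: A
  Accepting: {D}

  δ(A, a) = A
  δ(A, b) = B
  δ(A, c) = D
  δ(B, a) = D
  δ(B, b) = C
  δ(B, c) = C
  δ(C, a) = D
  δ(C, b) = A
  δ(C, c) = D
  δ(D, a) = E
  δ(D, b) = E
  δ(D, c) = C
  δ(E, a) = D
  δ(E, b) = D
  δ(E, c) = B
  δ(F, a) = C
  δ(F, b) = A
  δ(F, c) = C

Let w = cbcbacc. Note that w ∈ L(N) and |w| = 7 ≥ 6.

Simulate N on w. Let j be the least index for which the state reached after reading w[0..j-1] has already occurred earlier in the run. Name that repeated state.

State sequence: A -c-> D -b-> E -c-> B -b-> C -a-> D -c-> C -c-> D
First repeat at step 5: D was already visited.

The earliest repeat is at step j = 5: N is in D, which it already visited at step i = 1.
Since N has 6 states, any run of length ≥ 6 visits 6+1 states, so by pigeonhole some state repeats within the first 6 steps — that repeat gives the pumpable loop.

D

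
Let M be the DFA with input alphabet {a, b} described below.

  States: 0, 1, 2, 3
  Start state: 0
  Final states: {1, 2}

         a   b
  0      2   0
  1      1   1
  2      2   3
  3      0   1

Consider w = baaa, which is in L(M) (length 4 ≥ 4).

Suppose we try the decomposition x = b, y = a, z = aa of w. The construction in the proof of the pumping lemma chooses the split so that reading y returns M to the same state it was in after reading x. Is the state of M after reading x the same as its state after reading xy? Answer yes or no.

State sequence: 0 -b-> 0 -a-> 2

After x (step 1): 0. After xy (step 2): 2.
They differ (0 ≠ 2), so y is not a cycle from the state after x; this split is not the one the pumping-lemma construction produces, and pumping y need not keep the string in L(M).

no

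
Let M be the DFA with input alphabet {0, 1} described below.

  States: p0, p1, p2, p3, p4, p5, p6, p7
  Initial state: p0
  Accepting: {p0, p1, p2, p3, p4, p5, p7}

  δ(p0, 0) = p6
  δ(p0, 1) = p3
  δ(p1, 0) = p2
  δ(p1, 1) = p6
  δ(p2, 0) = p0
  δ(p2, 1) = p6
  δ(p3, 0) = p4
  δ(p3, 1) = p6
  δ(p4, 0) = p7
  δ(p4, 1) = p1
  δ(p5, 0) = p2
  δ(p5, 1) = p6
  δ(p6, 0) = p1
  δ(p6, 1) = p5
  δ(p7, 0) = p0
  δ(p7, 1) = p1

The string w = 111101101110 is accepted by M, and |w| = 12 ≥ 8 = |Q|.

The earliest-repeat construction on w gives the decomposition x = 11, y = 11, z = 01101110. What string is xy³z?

xy^3z = 11·11·11·11·01101110 = 1111111101101110.
Reading y = 11 takes M from p6 back to p6, so after x·y·y·y the machine is still in p6, and z then leads to the accepting state p1. Hence 1111111101101110 ∈ L(M).

1111111101101110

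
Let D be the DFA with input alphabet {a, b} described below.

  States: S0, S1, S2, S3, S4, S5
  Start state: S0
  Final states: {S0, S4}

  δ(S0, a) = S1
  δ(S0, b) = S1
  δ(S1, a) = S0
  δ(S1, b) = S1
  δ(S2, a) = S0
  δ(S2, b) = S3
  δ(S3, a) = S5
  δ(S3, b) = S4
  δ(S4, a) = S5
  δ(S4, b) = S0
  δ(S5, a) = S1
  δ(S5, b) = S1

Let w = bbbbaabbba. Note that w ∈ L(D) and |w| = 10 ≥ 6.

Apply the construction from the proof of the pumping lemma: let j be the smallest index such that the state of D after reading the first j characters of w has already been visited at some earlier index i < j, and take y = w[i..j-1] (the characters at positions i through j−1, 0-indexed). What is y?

Run of D on w = b b b b a a b b b a:
  step 0: S0  (start)
  step 1: S1  (read b: S0→S1)
  step 2: S1  (read b: S1→S1)   ← first repeat (S1 seen earlier)
  step 3: S1  (read b: S1→S1)
  step 4: S1  (read b: S1→S1)
  step 5: S0  (read a: S1→S0)
  step 6: S1  (read a: S0→S1)
  step 7: S1  (read b: S1→S1)
  step 8: S1  (read b: S1→S1)
  step 9: S1  (read b: S1→S1)
  step 10: S0  (read a: S1→S0)

So i = 1, j = 2, giving x = w[0:1] = b, y = w[1:2] = b, z = w[2:10] = bbaabbba.
Check: |xy| = 2 ≤ 6 and |y| = 1 ≥ 1. Reading y takes D from S1 back to S1, so every xyⁱz is accepted.

b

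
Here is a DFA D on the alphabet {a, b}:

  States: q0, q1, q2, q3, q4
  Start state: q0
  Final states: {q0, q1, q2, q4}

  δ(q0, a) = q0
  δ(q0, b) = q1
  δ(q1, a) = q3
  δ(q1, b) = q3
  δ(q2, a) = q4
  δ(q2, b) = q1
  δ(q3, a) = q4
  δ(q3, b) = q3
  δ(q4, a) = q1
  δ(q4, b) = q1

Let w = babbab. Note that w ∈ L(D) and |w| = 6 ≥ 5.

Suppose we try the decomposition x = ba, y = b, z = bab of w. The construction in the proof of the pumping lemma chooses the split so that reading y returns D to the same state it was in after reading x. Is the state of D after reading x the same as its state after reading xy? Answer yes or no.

yes

State sequence: q0 -b-> q1 -a-> q3 -b-> q3

After x (step 2): q3. After xy (step 3): q3.
They match, so y = b drives D around a cycle from q3 back to itself; pumping y any number of times keeps D in q3 before reading z, and xyⁱz ∈ L(D) for every i ≥ 0.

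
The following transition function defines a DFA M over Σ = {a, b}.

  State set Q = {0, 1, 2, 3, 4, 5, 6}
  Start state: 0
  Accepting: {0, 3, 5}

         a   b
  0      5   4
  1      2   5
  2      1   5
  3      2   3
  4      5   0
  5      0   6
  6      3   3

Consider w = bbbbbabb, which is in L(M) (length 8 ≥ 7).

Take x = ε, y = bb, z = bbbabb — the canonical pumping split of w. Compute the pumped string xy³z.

bbbbbbbbbabb

xy^3z = ε·bb·bb·bb·bbbabb = bbbbbbbbbabb.
Reading y = bb takes M from 0 back to 0, so after x·y·y·y the machine is still in 0, and z then leads to the accepting state 3. Hence bbbbbbbbbabb ∈ L(M).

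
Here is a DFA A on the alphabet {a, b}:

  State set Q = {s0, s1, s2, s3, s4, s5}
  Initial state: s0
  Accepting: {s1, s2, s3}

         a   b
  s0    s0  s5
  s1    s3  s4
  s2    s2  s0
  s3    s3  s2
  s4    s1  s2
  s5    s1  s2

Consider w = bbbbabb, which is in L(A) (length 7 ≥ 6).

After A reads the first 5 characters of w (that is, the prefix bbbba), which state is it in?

s1

Run of A on the first 5 characters of w = b b b b a:
  step 0: s0  (start)
  step 1: s5  (read b: s0→s5)
  step 2: s2  (read b: s5→s2)
  step 3: s0  (read b: s2→s0)
  step 4: s5  (read b: s0→s5)
  step 5: s1  (read a: s5→s1)

After reading 5 characters, A is in state s1.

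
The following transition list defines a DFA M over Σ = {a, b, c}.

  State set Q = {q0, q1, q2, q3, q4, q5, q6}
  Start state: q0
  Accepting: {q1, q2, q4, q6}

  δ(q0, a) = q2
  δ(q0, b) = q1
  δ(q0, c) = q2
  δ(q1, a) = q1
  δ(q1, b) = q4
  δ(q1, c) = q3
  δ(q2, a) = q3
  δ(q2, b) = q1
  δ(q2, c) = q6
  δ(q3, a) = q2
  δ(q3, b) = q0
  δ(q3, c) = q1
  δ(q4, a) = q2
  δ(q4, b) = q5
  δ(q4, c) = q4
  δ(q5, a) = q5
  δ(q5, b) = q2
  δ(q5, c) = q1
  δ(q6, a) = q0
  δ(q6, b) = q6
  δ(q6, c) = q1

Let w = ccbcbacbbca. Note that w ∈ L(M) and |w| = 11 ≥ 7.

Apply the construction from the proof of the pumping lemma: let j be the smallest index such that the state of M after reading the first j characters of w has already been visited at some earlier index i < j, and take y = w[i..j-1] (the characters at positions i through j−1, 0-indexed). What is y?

b

State sequence: q0 -c-> q2 -c-> q6 -b-> q6 -c-> q1 -b-> q4 -a-> q2 -c-> q6 -b-> q6 -b-> q6 -c-> q1 -a-> q1
First repeat at step 3: q6 was already visited.

So i = 2, j = 3, giving x = w[0:2] = cc, y = w[2:3] = b, z = w[3:11] = cbacbbca.
Check: |xy| = 3 ≤ 7 and |y| = 1 ≥ 1. Reading y takes M from q6 back to q6, so every xyⁱz is accepted.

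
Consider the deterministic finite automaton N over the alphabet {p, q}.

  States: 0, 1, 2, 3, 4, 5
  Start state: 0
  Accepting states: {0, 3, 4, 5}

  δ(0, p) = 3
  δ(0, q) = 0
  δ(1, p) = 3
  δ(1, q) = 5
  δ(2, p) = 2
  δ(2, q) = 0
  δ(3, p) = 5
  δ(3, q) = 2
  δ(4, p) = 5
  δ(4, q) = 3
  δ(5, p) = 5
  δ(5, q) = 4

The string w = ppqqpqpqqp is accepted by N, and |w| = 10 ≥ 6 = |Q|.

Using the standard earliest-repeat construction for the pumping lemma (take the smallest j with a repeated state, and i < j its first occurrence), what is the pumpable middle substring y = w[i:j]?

Run of N on w = p p q q p q p q q p:
  step 0: 0  (start)
  step 1: 3  (read p: 0→3)
  step 2: 5  (read p: 3→5)
  step 3: 4  (read q: 5→4)
  step 4: 3  (read q: 4→3)   ← first repeat (3 seen earlier)
  step 5: 5  (read p: 3→5)
  step 6: 4  (read q: 5→4)
  step 7: 5  (read p: 4→5)
  step 8: 4  (read q: 5→4)
  step 9: 3  (read q: 4→3)
  step 10: 5  (read p: 3→5)

So i = 1, j = 4, giving x = w[0:1] = p, y = w[1:4] = pqq, z = w[4:10] = pqpqqp.
Check: |xy| = 4 ≤ 6 and |y| = 3 ≥ 1. Reading y takes N from 3 back to 3, so every xyⁱz is accepted.

pqq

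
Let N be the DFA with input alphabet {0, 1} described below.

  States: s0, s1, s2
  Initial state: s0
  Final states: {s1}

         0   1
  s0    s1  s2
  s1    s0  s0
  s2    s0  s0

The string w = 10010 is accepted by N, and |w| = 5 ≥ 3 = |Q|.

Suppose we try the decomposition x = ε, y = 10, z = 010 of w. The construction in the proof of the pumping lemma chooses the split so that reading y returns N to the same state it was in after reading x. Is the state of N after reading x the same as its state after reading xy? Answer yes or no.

State sequence: s0 -1-> s2 -0-> s0

After x (step 0): s0. After xy (step 2): s0.
They match, so y = 10 drives N around a cycle from s0 back to itself; pumping y any number of times keeps N in s0 before reading z, and xyⁱz ∈ L(N) for every i ≥ 0.

yes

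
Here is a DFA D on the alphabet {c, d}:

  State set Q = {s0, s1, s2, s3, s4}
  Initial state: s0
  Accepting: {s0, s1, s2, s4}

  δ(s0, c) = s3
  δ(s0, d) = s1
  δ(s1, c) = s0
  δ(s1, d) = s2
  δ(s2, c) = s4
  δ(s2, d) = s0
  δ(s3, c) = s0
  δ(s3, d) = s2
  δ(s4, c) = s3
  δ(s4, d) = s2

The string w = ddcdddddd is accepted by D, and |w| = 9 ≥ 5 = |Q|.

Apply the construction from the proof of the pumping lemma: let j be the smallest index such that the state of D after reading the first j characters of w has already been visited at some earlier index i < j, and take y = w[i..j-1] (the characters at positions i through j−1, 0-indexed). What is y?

Run of D on w = d d c d d d d d d:
  step 0: s0  (start)
  step 1: s1  (read d: s0→s1)
  step 2: s2  (read d: s1→s2)
  step 3: s4  (read c: s2→s4)
  step 4: s2  (read d: s4→s2)   ← first repeat (s2 seen earlier)
  step 5: s0  (read d: s2→s0)
  step 6: s1  (read d: s0→s1)
  step 7: s2  (read d: s1→s2)
  step 8: s0  (read d: s2→s0)
  step 9: s1  (read d: s0→s1)

So i = 2, j = 4, giving x = w[0:2] = dd, y = w[2:4] = cd, z = w[4:9] = ddddd.
Check: |xy| = 4 ≤ 5 and |y| = 2 ≥ 1. Reading y takes D from s2 back to s2, so every xyⁱz is accepted.
Pumping length from the standard proof: p = 5 (the number of states). The repeated state found above gives |xy| = j ≤ 5 and |y| = j − i ≥ 1.

cd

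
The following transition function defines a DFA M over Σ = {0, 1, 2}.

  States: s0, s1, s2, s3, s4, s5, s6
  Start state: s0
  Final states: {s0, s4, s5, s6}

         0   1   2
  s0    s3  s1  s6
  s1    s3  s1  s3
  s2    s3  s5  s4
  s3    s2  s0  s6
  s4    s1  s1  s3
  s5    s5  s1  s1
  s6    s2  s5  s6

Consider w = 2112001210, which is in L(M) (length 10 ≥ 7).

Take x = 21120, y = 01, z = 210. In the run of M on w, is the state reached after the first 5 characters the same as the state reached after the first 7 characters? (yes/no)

no

State sequence: s0 -2-> s6 -1-> s5 -1-> s1 -2-> s3 -0-> s2 -0-> s3 -1-> s0

After x (step 5): s2. After xy (step 7): s0.
They differ (s2 ≠ s0), so y is not a cycle from the state after x; this split is not the one the pumping-lemma construction produces, and pumping y need not keep the string in L(M).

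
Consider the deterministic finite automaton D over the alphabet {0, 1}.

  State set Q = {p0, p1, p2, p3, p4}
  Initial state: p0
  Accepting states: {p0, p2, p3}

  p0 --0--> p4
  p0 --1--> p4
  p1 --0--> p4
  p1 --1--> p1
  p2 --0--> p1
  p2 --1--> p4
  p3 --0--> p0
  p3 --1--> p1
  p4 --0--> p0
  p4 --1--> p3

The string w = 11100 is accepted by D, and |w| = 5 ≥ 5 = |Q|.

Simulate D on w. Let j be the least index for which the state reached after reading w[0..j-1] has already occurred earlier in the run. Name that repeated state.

Run of D on w = 1 1 1 0 0:
  step 0: p0  (start)
  step 1: p4  (read 1: p0→p4)
  step 2: p3  (read 1: p4→p3)
  step 3: p1  (read 1: p3→p1)
  step 4: p4  (read 0: p1→p4)   ← first repeat (p4 seen earlier)
  step 5: p0  (read 0: p4→p0)

The earliest repeat is at step j = 4: D is in p4, which it already visited at step i = 1.
Since D has 5 states, any run of length ≥ 5 visits 5+1 states, so by pigeonhole some state repeats within the first 5 steps — that repeat gives the pumpable loop.

p4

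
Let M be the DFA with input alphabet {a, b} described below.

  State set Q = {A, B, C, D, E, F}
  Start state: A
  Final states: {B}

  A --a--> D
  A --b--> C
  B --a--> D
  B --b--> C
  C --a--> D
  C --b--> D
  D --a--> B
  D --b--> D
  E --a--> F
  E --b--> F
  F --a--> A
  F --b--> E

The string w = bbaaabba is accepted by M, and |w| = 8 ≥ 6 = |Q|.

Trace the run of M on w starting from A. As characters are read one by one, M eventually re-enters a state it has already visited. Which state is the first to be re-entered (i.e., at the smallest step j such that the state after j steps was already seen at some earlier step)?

Run of M on w = b b a a a b b a:
  step 0: A  (start)
  step 1: C  (read b: A→C)
  step 2: D  (read b: C→D)
  step 3: B  (read a: D→B)
  step 4: D  (read a: B→D)   ← first repeat (D seen earlier)
  step 5: B  (read a: D→B)
  step 6: C  (read b: B→C)
  step 7: D  (read b: C→D)
  step 8: B  (read a: D→B)

The earliest repeat is at step j = 4: M is in D, which it already visited at step i = 2.
Pumping length from the standard proof: p = 6 (the number of states). The repeated state found above gives |xy| = j ≤ 6 and |y| = j − i ≥ 1.

D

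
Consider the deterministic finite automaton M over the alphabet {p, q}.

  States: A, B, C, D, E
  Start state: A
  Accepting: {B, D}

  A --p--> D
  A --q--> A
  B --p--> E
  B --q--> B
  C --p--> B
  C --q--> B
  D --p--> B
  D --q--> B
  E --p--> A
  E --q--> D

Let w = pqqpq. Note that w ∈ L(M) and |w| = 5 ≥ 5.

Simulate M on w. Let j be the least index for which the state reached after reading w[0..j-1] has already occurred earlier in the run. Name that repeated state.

B

Run of M on w = p q q p q:
  step 0: A  (start)
  step 1: D  (read p: A→D)
  step 2: B  (read q: D→B)
  step 3: B  (read q: B→B)   ← first repeat (B seen earlier)
  step 4: E  (read p: B→E)
  step 5: D  (read q: E→D)

The earliest repeat is at step j = 3: M is in B, which it already visited at step i = 2.
Pumping length from the standard proof: p = 5 (the number of states). The repeated state found above gives |xy| = j ≤ 5 and |y| = j − i ≥ 1.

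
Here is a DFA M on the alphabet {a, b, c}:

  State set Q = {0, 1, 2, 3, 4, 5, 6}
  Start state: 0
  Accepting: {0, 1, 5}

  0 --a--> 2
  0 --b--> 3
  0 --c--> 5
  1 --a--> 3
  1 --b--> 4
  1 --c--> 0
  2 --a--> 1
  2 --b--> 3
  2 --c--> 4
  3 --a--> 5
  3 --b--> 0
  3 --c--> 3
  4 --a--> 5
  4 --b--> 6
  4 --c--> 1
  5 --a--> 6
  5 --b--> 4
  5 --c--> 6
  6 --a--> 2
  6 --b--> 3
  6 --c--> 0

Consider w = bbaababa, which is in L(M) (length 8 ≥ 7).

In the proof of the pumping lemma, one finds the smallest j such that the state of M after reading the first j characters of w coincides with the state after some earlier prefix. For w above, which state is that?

Run of M on w = b b a a b a b a:
  step 0: 0  (start)
  step 1: 3  (read b: 0→3)
  step 2: 0  (read b: 3→0)   ← first repeat (0 seen earlier)
  step 3: 2  (read a: 0→2)
  step 4: 1  (read a: 2→1)
  step 5: 4  (read b: 1→4)
  step 6: 5  (read a: 4→5)
  step 7: 4  (read b: 5→4)
  step 8: 5  (read a: 4→5)

The earliest repeat is at step j = 2: M is in 0, which it already visited at step i = 0.
With |Q| = 7, pigeonhole forces a state repeat no later than step 7; the substring read between the first and second visits to that state can be pumped.

0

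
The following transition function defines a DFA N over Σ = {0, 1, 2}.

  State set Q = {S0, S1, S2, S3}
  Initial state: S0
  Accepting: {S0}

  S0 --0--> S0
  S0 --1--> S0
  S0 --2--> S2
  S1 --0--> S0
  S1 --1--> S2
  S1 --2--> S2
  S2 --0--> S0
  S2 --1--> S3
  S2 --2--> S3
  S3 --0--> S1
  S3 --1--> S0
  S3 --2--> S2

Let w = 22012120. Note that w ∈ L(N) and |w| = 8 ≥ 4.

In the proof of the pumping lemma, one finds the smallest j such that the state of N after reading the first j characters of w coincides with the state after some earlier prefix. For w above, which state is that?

S2

State sequence: S0 -2-> S2 -2-> S3 -0-> S1 -1-> S2 -2-> S3 -1-> S0 -2-> S2 -0-> S0
First repeat at step 4: S2 was already visited.

The earliest repeat is at step j = 4: N is in S2, which it already visited at step i = 1.
Pumping length from the standard proof: p = 4 (the number of states). The repeated state found above gives |xy| = j ≤ 4 and |y| = j − i ≥ 1.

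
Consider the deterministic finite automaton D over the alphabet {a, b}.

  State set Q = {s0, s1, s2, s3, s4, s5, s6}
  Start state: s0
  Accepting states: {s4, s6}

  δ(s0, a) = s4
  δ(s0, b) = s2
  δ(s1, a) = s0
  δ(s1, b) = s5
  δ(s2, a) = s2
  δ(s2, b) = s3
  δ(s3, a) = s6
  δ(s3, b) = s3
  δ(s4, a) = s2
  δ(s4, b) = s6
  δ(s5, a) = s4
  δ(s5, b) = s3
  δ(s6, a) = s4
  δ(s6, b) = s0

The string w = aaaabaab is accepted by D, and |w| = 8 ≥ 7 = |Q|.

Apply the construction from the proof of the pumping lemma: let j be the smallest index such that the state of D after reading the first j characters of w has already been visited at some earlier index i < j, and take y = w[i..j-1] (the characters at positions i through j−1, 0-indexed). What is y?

Run of D on w = a a a a b a a b:
  step 0: s0  (start)
  step 1: s4  (read a: s0→s4)
  step 2: s2  (read a: s4→s2)
  step 3: s2  (read a: s2→s2)   ← first repeat (s2 seen earlier)
  step 4: s2  (read a: s2→s2)
  step 5: s3  (read b: s2→s3)
  step 6: s6  (read a: s3→s6)
  step 7: s4  (read a: s6→s4)
  step 8: s6  (read b: s4→s6)

So i = 2, j = 3, giving x = w[0:2] = aa, y = w[2:3] = a, z = w[3:8] = abaab.
Check: |xy| = 3 ≤ 7 and |y| = 1 ≥ 1. Reading y takes D from s2 back to s2, so every xyⁱz is accepted.
With |Q| = 7, pigeonhole forces a state repeat no later than step 7; the substring read between the first and second visits to that state can be pumped.

a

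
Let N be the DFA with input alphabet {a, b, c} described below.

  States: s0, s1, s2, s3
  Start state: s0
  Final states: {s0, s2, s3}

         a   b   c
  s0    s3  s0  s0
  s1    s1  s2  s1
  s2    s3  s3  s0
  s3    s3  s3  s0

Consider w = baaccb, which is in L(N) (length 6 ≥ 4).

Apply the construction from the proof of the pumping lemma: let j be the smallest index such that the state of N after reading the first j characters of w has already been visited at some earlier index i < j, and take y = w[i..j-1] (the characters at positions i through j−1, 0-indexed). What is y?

b

Run of N on w = b a a c c b:
  step 0: s0  (start)
  step 1: s0  (read b: s0→s0)   ← first repeat (s0 seen earlier)
  step 2: s3  (read a: s0→s3)
  step 3: s3  (read a: s3→s3)
  step 4: s0  (read c: s3→s0)
  step 5: s0  (read c: s0→s0)
  step 6: s0  (read b: s0→s0)

So i = 0, j = 1, giving x = w[0:0] = ε, y = w[0:1] = b, z = w[1:6] = aaccb.
Check: |xy| = 1 ≤ 4 and |y| = 1 ≥ 1. Reading y takes N from s0 back to s0, so every xyⁱz is accepted.
With |Q| = 4, pigeonhole forces a state repeat no later than step 4; the substring read between the first and second visits to that state can be pumped.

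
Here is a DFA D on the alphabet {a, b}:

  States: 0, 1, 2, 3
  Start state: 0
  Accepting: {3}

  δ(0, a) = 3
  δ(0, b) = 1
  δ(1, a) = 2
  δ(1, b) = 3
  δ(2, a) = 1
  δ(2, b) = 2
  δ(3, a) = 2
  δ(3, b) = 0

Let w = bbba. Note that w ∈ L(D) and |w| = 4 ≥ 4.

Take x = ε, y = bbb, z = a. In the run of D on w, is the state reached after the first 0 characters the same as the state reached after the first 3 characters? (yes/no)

yes

Run of D on the first 3 characters of w = b b b:
  step 0: 0  (start)
  step 1: 1  (read b: 0→1)
  step 2: 3  (read b: 1→3)
  step 3: 0  (read b: 3→0)

After x (step 0): 0. After xy (step 3): 0.
They match, so y = bbb drives D around a cycle from 0 back to itself; pumping y any number of times keeps D in 0 before reading z, and xyⁱz ∈ L(D) for every i ≥ 0.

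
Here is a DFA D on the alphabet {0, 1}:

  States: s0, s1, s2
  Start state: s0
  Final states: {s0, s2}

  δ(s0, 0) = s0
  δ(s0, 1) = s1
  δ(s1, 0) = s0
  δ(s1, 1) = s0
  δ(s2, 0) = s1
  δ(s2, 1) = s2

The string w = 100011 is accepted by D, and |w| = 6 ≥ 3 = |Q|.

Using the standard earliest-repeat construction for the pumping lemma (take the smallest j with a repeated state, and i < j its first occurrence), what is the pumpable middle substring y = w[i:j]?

10

Run of D on w = 1 0 0 0 1 1:
  step 0: s0  (start)
  step 1: s1  (read 1: s0→s1)
  step 2: s0  (read 0: s1→s0)   ← first repeat (s0 seen earlier)
  step 3: s0  (read 0: s0→s0)
  step 4: s0  (read 0: s0→s0)
  step 5: s1  (read 1: s0→s1)
  step 6: s0  (read 1: s1→s0)

So i = 0, j = 2, giving x = w[0:0] = ε, y = w[0:2] = 10, z = w[2:6] = 0011.
Check: |xy| = 2 ≤ 3 and |y| = 2 ≥ 1. Reading y takes D from s0 back to s0, so every xyⁱz is accepted.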